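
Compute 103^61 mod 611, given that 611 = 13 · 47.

25

Mod 13: 103 ≡ 12; by Fermat, exponent reduces to 61 mod 12 = 1; 12^1 ≡ 12 (mod 13).
Mod 47: 103 ≡ 9; by Fermat, exponent reduces to 61 mod 46 = 15; 9^15 ≡ 25 (mod 47).
Combine by CRT: x ≡ 12 (mod 13), x ≡ 25 (mod 47) ⇒ x ≡ 25 (mod 611).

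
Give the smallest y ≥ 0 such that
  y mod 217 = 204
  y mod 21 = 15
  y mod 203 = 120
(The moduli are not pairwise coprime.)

Combine the congruences pairwise.
gcd(217, 21) = 7 and 7 | (15 − 204), so the pair is consistent; merging gives y ≡ 204 (mod 651), where 651 = lcm(217, 21).
gcd(651, 203) = 7 and 7 | (120 − 204), so the pair is consistent; merging gives y ≡ 17781 (mod 18879), where 18879 = lcm(651, 203).
The solution is unique modulo lcm(217, 21, 203) = 18879.

17781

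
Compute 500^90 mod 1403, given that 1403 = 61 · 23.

611

Mod 61: 500 ≡ 12; by Fermat, exponent reduces to 90 mod 60 = 30; 12^30 ≡ 1 (mod 61).
Mod 23: 500 ≡ 17; by Fermat, exponent reduces to 90 mod 22 = 2; 17^2 ≡ 13 (mod 23).
Combine by CRT: x ≡ 1 (mod 61), x ≡ 13 (mod 23) ⇒ x ≡ 611 (mod 1403).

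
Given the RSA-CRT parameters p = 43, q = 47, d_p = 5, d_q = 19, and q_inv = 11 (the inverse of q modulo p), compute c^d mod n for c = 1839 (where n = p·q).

1652

m₁ = c^(d_p) mod p: c ≡ 33 (mod 43), and 33^5 mod 43 = 18.
m₂ = c^(d_q) mod q: c ≡ 6 (mod 47), and 6^19 mod 47 = 7.
h = q_inv·(m₁ − m₂) mod p = 11·(18 − 7) mod 43 = 35.
m = m₂ + h·q = 7 + 35·47 = 1652.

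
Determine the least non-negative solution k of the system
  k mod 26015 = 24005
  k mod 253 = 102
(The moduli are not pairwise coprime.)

544305

gcd(26015, 253) = 11 and 11 | (102 − 24005), so the pair is consistent; merging gives k ≡ 544305 (mod 598345), where 598345 = lcm(26015, 253).
The solution is unique modulo lcm(26015, 253) = 598345.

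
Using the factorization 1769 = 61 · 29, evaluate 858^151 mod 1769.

Mod 61: 858 ≡ 4; by Fermat, exponent reduces to 151 mod 60 = 31; 4^31 ≡ 4 (mod 61).
Mod 29: 858 ≡ 17; by Fermat, exponent reduces to 151 mod 28 = 11; 17^11 ≡ 12 (mod 29).
Combine by CRT: x ≡ 4 (mod 61), x ≡ 12 (mod 29) ⇒ x ≡ 1346 (mod 1769).

1346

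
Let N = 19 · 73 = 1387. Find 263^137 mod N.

161

Mod 19: 263 ≡ 16; by Fermat, exponent reduces to 137 mod 18 = 11; 16^11 ≡ 9 (mod 19).
Mod 73: 263 ≡ 44; by Fermat, exponent reduces to 137 mod 72 = 65; 44^65 ≡ 15 (mod 73).
Combine by CRT: x ≡ 9 (mod 19), x ≡ 15 (mod 73) ⇒ x ≡ 161 (mod 1387).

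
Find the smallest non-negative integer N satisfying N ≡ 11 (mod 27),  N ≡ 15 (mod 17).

389

Combine the congruences pairwise.
From N ≡ 11 (mod 27) write N = 11 + 27t. Substituting into N ≡ 15 (mod 17) gives 27t ≡ 4 (mod 17), and since 10⁻¹ ≡ 12 (mod 17), t ≡ 14. Hence N ≡ 11 + 27·14 = 389 (mod 459).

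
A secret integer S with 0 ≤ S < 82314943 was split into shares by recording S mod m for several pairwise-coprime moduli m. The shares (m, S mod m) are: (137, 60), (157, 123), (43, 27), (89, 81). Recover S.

The moduli are pairwise coprime; N = 137·157·43·89 = 82314943.
N/137 = 600839; 600839 ≡ 94 (mod 137); 94·86 ≡ 1, so inverse 86.
N/157 = 524299; 524299 ≡ 76 (mod 157); 76·31 ≡ 1, so inverse 31.
N/43 = 1914301; 1914301 ≡ 27 (mod 43); 27·8 ≡ 1, so inverse 8.
N/89 = 924887; 924887 ≡ 88 (mod 89); 88·88 ≡ 1, so inverse 88.
S ≡ 60·600839·86 + 123·524299·31 + 27·1914301·8 + 81·924887·88 = 12105564879.
12105564879 mod 82314943 = 5268258.

5268258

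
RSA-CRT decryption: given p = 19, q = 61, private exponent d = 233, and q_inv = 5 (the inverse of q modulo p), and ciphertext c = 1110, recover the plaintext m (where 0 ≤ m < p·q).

1114

d_p = d mod (p−1) = 233 mod 18 = 17; d_q = d mod (q−1) = 53.
m₁ = c^(d_p) mod p: c ≡ 8 (mod 19), and 8^17 mod 19 = 12.
m₂ = c^(d_q) mod q: c ≡ 12 (mod 61), and 12^53 mod 61 = 16.
h = q_inv·(m₁ − m₂) mod p = 5·(12 − 16) mod 19 = 18.
m = m₂ + h·q = 16 + 18·61 = 1114.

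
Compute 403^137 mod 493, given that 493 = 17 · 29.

Mod 17: 403 ≡ 12; by Fermat, exponent reduces to 137 mod 16 = 9; 12^9 ≡ 5 (mod 17).
Mod 29: 403 ≡ 26; by Fermat, exponent reduces to 137 mod 28 = 25; 26^25 ≡ 15 (mod 29).
Combine by CRT: x ≡ 5 (mod 17), x ≡ 15 (mod 29) ⇒ x ≡ 73 (mod 493).

73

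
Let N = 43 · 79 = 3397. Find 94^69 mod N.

Mod 43: 94 ≡ 8; by Fermat, exponent reduces to 69 mod 42 = 27; 8^27 ≡ 27 (mod 43).
Mod 79: 94 ≡ 15; 15^69 ≡ 14 (mod 79).
Combine by CRT: x ≡ 27 (mod 43), x ≡ 14 (mod 79) ⇒ x ≡ 2779 (mod 3397).

2779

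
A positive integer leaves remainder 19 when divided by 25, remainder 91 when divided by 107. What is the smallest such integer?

519

From x ≡ 19 (mod 25) write x = 19 + 25t. Substituting into x ≡ 91 (mod 107) gives 25t ≡ 72 (mod 107), and since 25⁻¹ ≡ 30 (mod 107), t ≡ 20. Hence x ≡ 19 + 25·20 = 519 (mod 2675).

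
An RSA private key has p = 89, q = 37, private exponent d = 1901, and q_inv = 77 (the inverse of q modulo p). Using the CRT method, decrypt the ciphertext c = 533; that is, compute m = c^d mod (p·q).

d_p = d mod (p−1) = 1901 mod 88 = 53; d_q = d mod (q−1) = 29.
m₁ = c^(d_p) mod p: c ≡ 88 (mod 89), and 88^53 mod 89 = 88.
m₂ = c^(d_q) mod q: c ≡ 15 (mod 37), and 15^29 mod 37 = 18.
h = q_inv·(m₁ − m₂) mod p = 77·(88 − 18) mod 89 = 50.
m = m₂ + h·q = 18 + 50·37 = 1868.

1868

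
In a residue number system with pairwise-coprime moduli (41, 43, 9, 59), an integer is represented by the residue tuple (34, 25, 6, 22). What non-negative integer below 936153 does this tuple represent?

Combine the congruences pairwise.
From x ≡ 34 (mod 41) write x = 34 + 41t. Substituting into x ≡ 25 (mod 43) gives 41t ≡ 34 (mod 43), and since 41⁻¹ ≡ 21 (mod 43), t ≡ 26. Hence x ≡ 34 + 41·26 = 1100 (mod 1763).
From x ≡ 1100 (mod 1763) write x = 1100 + 1763t. Substituting into x ≡ 6 (mod 9) gives 1763t ≡ 4 (mod 9), and since 8⁻¹ ≡ 8 (mod 9), t ≡ 5. Hence x ≡ 1100 + 1763·5 = 9915 (mod 15867).
From x ≡ 9915 (mod 15867) write x = 9915 + 15867t. Substituting into x ≡ 22 (mod 59) gives 15867t ≡ 19 (mod 59), and since 55⁻¹ ≡ 44 (mod 59), t ≡ 10. Hence x ≡ 9915 + 15867·10 = 168585 (mod 936153).

168585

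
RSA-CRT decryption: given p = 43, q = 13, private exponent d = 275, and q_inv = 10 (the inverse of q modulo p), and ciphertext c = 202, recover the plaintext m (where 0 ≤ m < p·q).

132

d_p = d mod (p−1) = 275 mod 42 = 23; d_q = d mod (q−1) = 11.
m₁ = c^(d_p) mod p: c ≡ 30 (mod 43), and 30^23 mod 43 = 3.
m₂ = c^(d_q) mod q: c ≡ 7 (mod 13), and 7^11 mod 13 = 2.
h = q_inv·(m₁ − m₂) mod p = 10·(3 − 2) mod 43 = 10.
m = m₂ + h·q = 2 + 10·13 = 132.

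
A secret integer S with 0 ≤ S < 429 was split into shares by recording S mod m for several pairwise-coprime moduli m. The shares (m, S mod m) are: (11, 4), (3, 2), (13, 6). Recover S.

422

From S ≡ 4 (mod 11) write S = 4 + 11t. Substituting into S ≡ 2 (mod 3) gives 11t ≡ 1 (mod 3), and since 2⁻¹ ≡ 2 (mod 3), t ≡ 2. Hence S ≡ 4 + 11·2 = 26 (mod 33).
From S ≡ 26 (mod 33) write S = 26 + 33t. Substituting into S ≡ 6 (mod 13) gives 33t ≡ 6 (mod 13), and since 7⁻¹ ≡ 2 (mod 13), t ≡ 12. Hence S ≡ 26 + 33·12 = 422 (mod 429).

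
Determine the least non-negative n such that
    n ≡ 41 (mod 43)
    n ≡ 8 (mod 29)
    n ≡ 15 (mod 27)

9114

The moduli are pairwise coprime; M = 43·29·27 = 33669.
M/43 = 783; 783 ≡ 9 (mod 43); 9·24 ≡ 1, so inverse 24.
M/29 = 1161; 1161 ≡ 1 (mod 29), inverse 1.
M/27 = 1247; 1247 ≡ 5 (mod 27); 5·11 ≡ 1, so inverse 11.
n ≡ 41·783·24 + 8·1161·1 + 15·1247·11 = 985515.
985515 mod 33669 = 9114.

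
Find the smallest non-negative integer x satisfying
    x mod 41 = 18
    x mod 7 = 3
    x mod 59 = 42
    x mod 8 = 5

95917

The moduli are pairwise coprime; N = 41·7·59·8 = 135464.
N/41 = 3304; 3304 ≡ 24 (mod 41); 24·12 ≡ 1, so inverse 12.
N/7 = 19352; 19352 ≡ 4 (mod 7); 4·2 ≡ 1, so inverse 2.
N/59 = 2296; 2296 ≡ 54 (mod 59); 54·47 ≡ 1, so inverse 47.
N/8 = 16933; 16933 ≡ 5 (mod 8); 5·5 ≡ 1, so inverse 5.
x ≡ 18·3304·12 + 3·19352·2 + 42·2296·47 + 5·16933·5 = 5785405.
5785405 mod 135464 = 95917.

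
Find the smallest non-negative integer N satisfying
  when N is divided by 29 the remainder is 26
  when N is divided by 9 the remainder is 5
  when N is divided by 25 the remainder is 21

From N ≡ 26 (mod 29) write N = 26 + 29t. Substituting into N ≡ 5 (mod 9) gives 29t ≡ 6 (mod 9), and since 2⁻¹ ≡ 5 (mod 9), t ≡ 3. Hence N ≡ 26 + 29·3 = 113 (mod 261).
From N ≡ 113 (mod 261) write N = 113 + 261t. Substituting into N ≡ 21 (mod 25) gives 261t ≡ 8 (mod 25), and since 11⁻¹ ≡ 16 (mod 25), t ≡ 3. Hence N ≡ 113 + 261·3 = 896 (mod 6525).

896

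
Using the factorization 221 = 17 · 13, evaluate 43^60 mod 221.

118

Mod 17: 43 ≡ 9; by Fermat, exponent reduces to 60 mod 16 = 12; 9^12 ≡ 16 (mod 17).
Mod 13: 43 ≡ 4; since 12 | 60, by Fermat 4^60 ≡ 1 (mod 13).
Combine by CRT: x ≡ 16 (mod 17), x ≡ 1 (mod 13) ⇒ x ≡ 118 (mod 221).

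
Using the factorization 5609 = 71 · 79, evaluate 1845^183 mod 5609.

Mod 71: 1845 ≡ 70; by Fermat, exponent reduces to 183 mod 70 = 43; 70^43 ≡ 70 (mod 71).
Mod 79: 1845 ≡ 28; by Fermat, exponent reduces to 183 mod 78 = 27; 28^27 ≡ 12 (mod 79).
Combine by CRT: x ≡ 70 (mod 71), x ≡ 12 (mod 79) ⇒ x ≡ 1987 (mod 5609).

1987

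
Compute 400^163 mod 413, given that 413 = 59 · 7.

15

Mod 59: 400 ≡ 46; by Fermat, exponent reduces to 163 mod 58 = 47; 46^47 ≡ 15 (mod 59).
Mod 7: 400 ≡ 1; by Fermat, exponent reduces to 163 mod 6 = 1; 1^1 ≡ 1 (mod 7).
Combine by CRT: x ≡ 15 (mod 59), x ≡ 1 (mod 7) ⇒ x ≡ 15 (mod 413).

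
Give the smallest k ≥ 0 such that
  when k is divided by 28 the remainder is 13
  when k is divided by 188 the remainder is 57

433

gcd(28, 188) = 4 and 4 | (57 − 13), so the pair is consistent; merging gives k ≡ 433 (mod 1316), where 1316 = lcm(28, 188).
The solution is unique modulo lcm(28, 188) = 1316.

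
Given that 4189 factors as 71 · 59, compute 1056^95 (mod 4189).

122

Mod 71: 1056 ≡ 62; by Fermat, exponent reduces to 95 mod 70 = 25; 62^25 ≡ 51 (mod 71).
Mod 59: 1056 ≡ 53; by Fermat, exponent reduces to 95 mod 58 = 37; 53^37 ≡ 4 (mod 59).
Combine by CRT: x ≡ 51 (mod 71), x ≡ 4 (mod 59) ⇒ x ≡ 122 (mod 4189).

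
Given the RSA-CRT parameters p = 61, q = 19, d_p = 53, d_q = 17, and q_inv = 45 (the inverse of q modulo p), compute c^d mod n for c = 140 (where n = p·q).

30

m₁ = c^(d_p) mod p: c ≡ 18 (mod 61), and 18^53 mod 61 = 30.
m₂ = c^(d_q) mod q: c ≡ 7 (mod 19), and 7^17 mod 19 = 11.
h = q_inv·(m₁ − m₂) mod p = 45·(30 − 11) mod 61 = 1.
m = m₂ + h·q = 11 + 1·19 = 30.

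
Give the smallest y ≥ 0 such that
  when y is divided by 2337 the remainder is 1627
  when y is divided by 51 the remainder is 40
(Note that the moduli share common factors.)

29671

gcd(2337, 51) = 3 and 3 | (40 − 1627), so the pair is consistent; merging gives y ≡ 29671 (mod 39729), where 39729 = lcm(2337, 51).
The solution is unique modulo lcm(2337, 51) = 39729.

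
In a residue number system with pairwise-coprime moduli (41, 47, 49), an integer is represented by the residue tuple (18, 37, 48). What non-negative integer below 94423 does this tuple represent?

51596

The moduli are pairwise coprime; N = 41·47·49 = 94423.
N/41 = 2303; 2303 ≡ 7 (mod 41); 7·6 ≡ 1, so inverse 6.
N/47 = 2009; 2009 ≡ 35 (mod 47); 35·43 ≡ 1, so inverse 43.
N/49 = 1927; 1927 ≡ 16 (mod 49); 16·46 ≡ 1, so inverse 46.
x ≡ 18·2303·6 + 37·2009·43 + 48·1927·46 = 7699859.
7699859 mod 94423 = 51596.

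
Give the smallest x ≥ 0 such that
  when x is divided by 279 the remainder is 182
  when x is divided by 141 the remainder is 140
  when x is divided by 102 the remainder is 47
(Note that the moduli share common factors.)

200783

gcd(279, 141) = 3 and 3 | (140 − 182), so the pair is consistent; merging gives x ≡ 4088 (mod 13113), where 13113 = lcm(279, 141).
gcd(13113, 102) = 3 and 3 | (47 − 4088), so the pair is consistent; merging gives x ≡ 200783 (mod 445842), where 445842 = lcm(13113, 102).
The solution is unique modulo lcm(279, 141, 102) = 445842.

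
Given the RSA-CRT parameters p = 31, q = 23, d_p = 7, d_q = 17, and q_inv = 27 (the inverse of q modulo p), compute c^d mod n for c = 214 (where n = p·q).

479

m₁ = c^(d_p) mod p: c ≡ 28 (mod 31), and 28^7 mod 31 = 14.
m₂ = c^(d_q) mod q: c ≡ 7 (mod 23), and 7^17 mod 23 = 19.
h = q_inv·(m₁ − m₂) mod p = 27·(14 − 19) mod 31 = 20.
m = m₂ + h·q = 19 + 20·23 = 479.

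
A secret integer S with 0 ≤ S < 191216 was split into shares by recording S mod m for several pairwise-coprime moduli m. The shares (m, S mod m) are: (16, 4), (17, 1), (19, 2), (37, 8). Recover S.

From S ≡ 4 (mod 16) write S = 4 + 16t. Substituting into S ≡ 1 (mod 17) gives 16t ≡ 14 (mod 17), and since 16⁻¹ ≡ 16 (mod 17), t ≡ 3. Hence S ≡ 4 + 16·3 = 52 (mod 272).
From S ≡ 52 (mod 272) write S = 52 + 272t. Substituting into S ≡ 2 (mod 19) gives 272t ≡ 7 (mod 19), and since 6⁻¹ ≡ 16 (mod 19), t ≡ 17. Hence S ≡ 52 + 272·17 = 4676 (mod 5168).
From S ≡ 4676 (mod 5168) write S = 4676 + 5168t. Substituting into S ≡ 8 (mod 37) gives 5168t ≡ 31 (mod 37), and since 25⁻¹ ≡ 3 (mod 37), t ≡ 19. Hence S ≡ 4676 + 5168·19 = 102868 (mod 191216).

102868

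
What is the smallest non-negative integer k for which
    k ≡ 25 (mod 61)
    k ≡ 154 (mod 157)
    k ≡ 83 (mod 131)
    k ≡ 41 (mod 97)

103960373

Combine the congruences pairwise.
From k ≡ 25 (mod 61) write k = 25 + 61t. Substituting into k ≡ 154 (mod 157) gives 61t ≡ 129 (mod 157), and since 61⁻¹ ≡ 139 (mod 157), t ≡ 33. Hence k ≡ 25 + 61·33 = 2038 (mod 9577).
From k ≡ 2038 (mod 9577) write k = 2038 + 9577t. Substituting into k ≡ 83 (mod 131) gives 9577t ≡ 10 (mod 131), and since 14⁻¹ ≡ 103 (mod 131), t ≡ 113. Hence k ≡ 2038 + 9577·113 = 1084239 (mod 1254587).
From k ≡ 1084239 (mod 1254587) write k = 1084239 + 1254587t. Substituting into k ≡ 41 (mod 97) gives 1254587t ≡ 68 (mod 97), and since 86⁻¹ ≡ 44 (mod 97), t ≡ 82. Hence k ≡ 1084239 + 1254587·82 = 103960373 (mod 121694939).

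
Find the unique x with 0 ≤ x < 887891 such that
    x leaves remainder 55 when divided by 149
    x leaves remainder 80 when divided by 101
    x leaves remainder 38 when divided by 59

Combine the congruences pairwise.
From x ≡ 55 (mod 149) write x = 55 + 149t. Substituting into x ≡ 80 (mod 101) gives 149t ≡ 25 (mod 101), and since 48⁻¹ ≡ 40 (mod 101), t ≡ 91. Hence x ≡ 55 + 149·91 = 13614 (mod 15049).
From x ≡ 13614 (mod 15049) write x = 13614 + 15049t. Substituting into x ≡ 38 (mod 59) gives 15049t ≡ 53 (mod 59), and since 4⁻¹ ≡ 15 (mod 59), t ≡ 28. Hence x ≡ 13614 + 15049·28 = 434986 (mod 887891).

434986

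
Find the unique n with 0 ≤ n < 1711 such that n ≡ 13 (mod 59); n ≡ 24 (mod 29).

662

From n ≡ 13 (mod 59) write n = 13 + 59t. Substituting into n ≡ 24 (mod 29) gives 59t ≡ 11 (mod 29), and since 1⁻¹ ≡ 1 (mod 29), t ≡ 11. Hence n ≡ 13 + 59·11 = 662 (mod 1711).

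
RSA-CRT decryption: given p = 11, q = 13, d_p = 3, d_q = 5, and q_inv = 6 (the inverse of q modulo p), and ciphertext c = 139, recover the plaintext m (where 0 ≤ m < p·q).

m₁ = c^(d_p) mod p: c ≡ 7 (mod 11), and 7^3 mod 11 = 2.
m₂ = c^(d_q) mod q: c ≡ 9 (mod 13), and 9^5 mod 13 = 3.
h = q_inv·(m₁ − m₂) mod p = 6·(2 − 3) mod 11 = 5.
m = m₂ + h·q = 3 + 5·13 = 68.

68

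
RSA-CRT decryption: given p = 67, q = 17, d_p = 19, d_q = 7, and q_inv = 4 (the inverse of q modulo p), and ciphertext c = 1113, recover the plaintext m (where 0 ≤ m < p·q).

m₁ = c^(d_p) mod p: c ≡ 41 (mod 67), and 41^19 mod 67 = 20.
m₂ = c^(d_q) mod q: c ≡ 8 (mod 17), and 8^7 mod 17 = 15.
h = q_inv·(m₁ − m₂) mod p = 4·(20 − 15) mod 67 = 20.
m = m₂ + h·q = 15 + 20·17 = 355.

355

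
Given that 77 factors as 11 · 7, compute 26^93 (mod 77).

Mod 11: 26 ≡ 4; by Fermat, exponent reduces to 93 mod 10 = 3; 4^3 ≡ 9 (mod 11).
Mod 7: 26 ≡ 5; by Fermat, exponent reduces to 93 mod 6 = 3; 5^3 ≡ 6 (mod 7).
Combine by CRT: x ≡ 9 (mod 11), x ≡ 6 (mod 7) ⇒ x ≡ 20 (mod 77).

20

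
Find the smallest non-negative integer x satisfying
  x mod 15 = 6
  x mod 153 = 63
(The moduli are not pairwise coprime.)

216

Combine the congruences pairwise.
gcd(15, 153) = 3 and 3 | (63 − 6), so the pair is consistent; merging gives x ≡ 216 (mod 765), where 765 = lcm(15, 153).
The solution is unique modulo lcm(15, 153) = 765.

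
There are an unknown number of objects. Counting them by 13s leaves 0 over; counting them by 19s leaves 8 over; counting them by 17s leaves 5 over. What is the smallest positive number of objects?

4017

The moduli are pairwise coprime; M = 13·19·17 = 4199.
M/13 = 323; 323 ≡ 11 (mod 13); 11·6 ≡ 1, so inverse 6.
M/19 = 221; 221 ≡ 12 (mod 19); 12·8 ≡ 1, so inverse 8.
M/17 = 247; 247 ≡ 9 (mod 17); 9·2 ≡ 1, so inverse 2.
N ≡ 0·323·6 + 8·221·8 + 5·247·2 = 16614.
16614 mod 4199 = 4017.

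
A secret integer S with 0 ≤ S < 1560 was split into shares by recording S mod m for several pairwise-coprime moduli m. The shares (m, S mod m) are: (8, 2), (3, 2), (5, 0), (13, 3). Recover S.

From S ≡ 2 (mod 8) write S = 2 + 8t. Substituting into S ≡ 2 (mod 3) gives 8t ≡ 0 (mod 3), and since 2⁻¹ ≡ 2 (mod 3), t ≡ 0. Hence S ≡ 2 + 8·0 = 2 (mod 24).
From S ≡ 2 (mod 24) write S = 2 + 24t. Substituting into S ≡ 0 (mod 5) gives 24t ≡ 3 (mod 5), and since 4⁻¹ ≡ 4 (mod 5), t ≡ 2. Hence S ≡ 2 + 24·2 = 50 (mod 120).
From S ≡ 50 (mod 120) write S = 50 + 120t. Substituting into S ≡ 3 (mod 13) gives 120t ≡ 5 (mod 13), and since 3⁻¹ ≡ 9 (mod 13), t ≡ 6. Hence S ≡ 50 + 120·6 = 770 (mod 1560).

770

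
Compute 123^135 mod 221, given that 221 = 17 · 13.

47

Mod 17: 123 ≡ 4; by Fermat, exponent reduces to 135 mod 16 = 7; 4^7 ≡ 13 (mod 17).
Mod 13: 123 ≡ 6; by Fermat, exponent reduces to 135 mod 12 = 3; 6^3 ≡ 8 (mod 13).
Combine by CRT: x ≡ 13 (mod 17), x ≡ 8 (mod 13) ⇒ x ≡ 47 (mod 221).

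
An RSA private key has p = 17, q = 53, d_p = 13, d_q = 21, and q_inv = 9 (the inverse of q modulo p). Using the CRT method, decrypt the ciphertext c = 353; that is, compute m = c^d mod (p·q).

m₁ = c^(d_p) mod p: c ≡ 13 (mod 17), and 13^13 mod 17 = 13.
m₂ = c^(d_q) mod q: c ≡ 35 (mod 53), and 35^21 mod 53 = 31.
h = q_inv·(m₁ − m₂) mod p = 9·(13 − 31) mod 17 = 8.
m = m₂ + h·q = 31 + 8·53 = 455.

455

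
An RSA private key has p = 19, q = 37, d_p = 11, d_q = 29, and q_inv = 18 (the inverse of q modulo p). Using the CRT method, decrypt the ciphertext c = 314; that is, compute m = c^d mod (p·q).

242

m₁ = c^(d_p) mod p: c ≡ 10 (mod 19), and 10^11 mod 19 = 14.
m₂ = c^(d_q) mod q: c ≡ 18 (mod 37), and 18^29 mod 37 = 20.
h = q_inv·(m₁ − m₂) mod p = 18·(14 − 20) mod 19 = 6.
m = m₂ + h·q = 20 + 6·37 = 242.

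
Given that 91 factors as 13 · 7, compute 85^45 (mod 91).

8

Mod 13: 85 ≡ 7; by Fermat, exponent reduces to 45 mod 12 = 9; 7^9 ≡ 8 (mod 13).
Mod 7: 85 ≡ 1; by Fermat, exponent reduces to 45 mod 6 = 3; 1^3 ≡ 1 (mod 7).
Combine by CRT: x ≡ 8 (mod 13), x ≡ 1 (mod 7) ⇒ x ≡ 8 (mod 91).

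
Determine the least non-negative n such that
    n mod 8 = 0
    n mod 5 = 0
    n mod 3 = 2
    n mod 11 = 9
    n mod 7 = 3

5960

The moduli are pairwise coprime; M = 8·5·3·11·7 = 9240.
M/8 = 1155; 1155 ≡ 3 (mod 8); 3·3 ≡ 1, so inverse 3.
M/5 = 1848; 1848 ≡ 3 (mod 5); 3·2 ≡ 1, so inverse 2.
M/3 = 3080; 3080 ≡ 2 (mod 3); 2·2 ≡ 1, so inverse 2.
M/11 = 840; 840 ≡ 4 (mod 11); 4·3 ≡ 1, so inverse 3.
M/7 = 1320; 1320 ≡ 4 (mod 7); 4·2 ≡ 1, so inverse 2.
n ≡ 0·1155·3 + 0·1848·2 + 2·3080·2 + 9·840·3 + 3·1320·2 = 42920.
42920 mod 9240 = 5960.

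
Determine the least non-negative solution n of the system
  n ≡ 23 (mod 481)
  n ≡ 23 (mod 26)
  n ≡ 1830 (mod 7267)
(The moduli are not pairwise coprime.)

488719

Combine the congruences pairwise.
gcd(481, 26) = 13 and 13 | (23 − 23), so the pair is consistent; merging gives n ≡ 23 (mod 962), where 962 = lcm(481, 26).
gcd(962, 7267) = 13 and 13 | (1830 − 23), so the pair is consistent; merging gives n ≡ 488719 (mod 537758), where 537758 = lcm(962, 7267).
The solution is unique modulo lcm(481, 26, 7267) = 537758.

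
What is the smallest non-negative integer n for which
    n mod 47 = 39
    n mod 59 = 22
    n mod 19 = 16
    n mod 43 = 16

2136471

The moduli are pairwise coprime; M = 47·59·19·43 = 2265541.
M/47 = 48203; 48203 ≡ 28 (mod 47); 28·42 ≡ 1, so inverse 42.
M/59 = 38399; 38399 ≡ 49 (mod 59); 49·53 ≡ 1, so inverse 53.
M/19 = 119239; 119239 ≡ 14 (mod 19); 14·15 ≡ 1, so inverse 15.
M/43 = 52687; 52687 ≡ 12 (mod 43); 12·18 ≡ 1, so inverse 18.
n ≡ 39·48203·42 + 22·38399·53 + 16·119239·15 + 16·52687·18 = 167520964.
167520964 mod 2265541 = 2136471.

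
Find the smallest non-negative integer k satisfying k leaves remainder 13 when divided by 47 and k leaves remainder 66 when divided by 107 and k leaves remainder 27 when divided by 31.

The moduli are pairwise coprime; N = 47·107·31 = 155899.
N/47 = 3317; 3317 ≡ 27 (mod 47); 27·7 ≡ 1, so inverse 7.
N/107 = 1457; 1457 ≡ 66 (mod 107); 66·60 ≡ 1, so inverse 60.
N/31 = 5029; 5029 ≡ 7 (mod 31); 7·9 ≡ 1, so inverse 9.
k ≡ 13·3317·7 + 66·1457·60 + 27·5029·9 = 7293614.
7293614 mod 155899 = 122260.

122260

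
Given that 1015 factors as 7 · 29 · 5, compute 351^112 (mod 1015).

Mod 7: 351 ≡ 1; by Fermat, exponent reduces to 112 mod 6 = 4; 1^4 ≡ 1 (mod 7).
Mod 29: 351 ≡ 3; since 28 | 112, by Fermat 3^112 ≡ 1 (mod 29).
Mod 5: 351 ≡ 1; since 4 | 112, by Fermat 1^112 ≡ 1 (mod 5).
Combine by CRT: x ≡ 1 (mod 7), x ≡ 1 (mod 29), x ≡ 1 (mod 5) ⇒ x ≡ 1 (mod 1015).

1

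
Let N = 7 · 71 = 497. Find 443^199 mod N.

401

Mod 7: 443 ≡ 2; by Fermat, exponent reduces to 199 mod 6 = 1; 2^1 ≡ 2 (mod 7).
Mod 71: 443 ≡ 17; by Fermat, exponent reduces to 199 mod 70 = 59; 17^59 ≡ 46 (mod 71).
Combine by CRT: x ≡ 2 (mod 7), x ≡ 46 (mod 71) ⇒ x ≡ 401 (mod 497).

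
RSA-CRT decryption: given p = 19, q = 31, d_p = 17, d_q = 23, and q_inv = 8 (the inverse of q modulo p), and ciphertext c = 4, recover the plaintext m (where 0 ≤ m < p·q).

m₁ = c^(d_p) mod p: c ≡ 4 (mod 19), and 4^17 mod 19 = 5.
m₂ = c^(d_q) mod q: c ≡ 4 (mod 31), and 4^23 mod 31 = 2.
h = q_inv·(m₁ − m₂) mod p = 8·(5 − 2) mod 19 = 5.
m = m₂ + h·q = 2 + 5·31 = 157.

157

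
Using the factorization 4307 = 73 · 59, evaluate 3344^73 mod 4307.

Mod 73: 3344 ≡ 59; by Fermat, exponent reduces to 73 mod 72 = 1; 59^1 ≡ 59 (mod 73).
Mod 59: 3344 ≡ 40; by Fermat, exponent reduces to 73 mod 58 = 15; 40^15 ≡ 14 (mod 59).
Combine by CRT: x ≡ 59 (mod 73), x ≡ 14 (mod 59) ⇒ x ≡ 132 (mod 4307).

132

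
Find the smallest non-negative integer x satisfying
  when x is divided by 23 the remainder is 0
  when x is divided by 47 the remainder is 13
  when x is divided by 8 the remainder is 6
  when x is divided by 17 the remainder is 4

90206

The moduli are pairwise coprime; N = 23·47·8·17 = 147016.
N/23 = 6392; 6392 ≡ 21 (mod 23); 21·11 ≡ 1, so inverse 11.
N/47 = 3128; 3128 ≡ 26 (mod 47); 26·38 ≡ 1, so inverse 38.
N/8 = 18377; 18377 ≡ 1 (mod 8), inverse 1.
N/17 = 8648; 8648 ≡ 12 (mod 17); 12·10 ≡ 1, so inverse 10.
x ≡ 0·6392·11 + 13·3128·38 + 6·18377·1 + 4·8648·10 = 2001414.
2001414 mod 147016 = 90206.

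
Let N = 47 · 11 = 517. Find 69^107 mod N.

152

Mod 47: 69 ≡ 22; by Fermat, exponent reduces to 107 mod 46 = 15; 22^15 ≡ 11 (mod 47).
Mod 11: 69 ≡ 3; by Fermat, exponent reduces to 107 mod 10 = 7; 3^7 ≡ 9 (mod 11).
Combine by CRT: x ≡ 11 (mod 47), x ≡ 9 (mod 11) ⇒ x ≡ 152 (mod 517).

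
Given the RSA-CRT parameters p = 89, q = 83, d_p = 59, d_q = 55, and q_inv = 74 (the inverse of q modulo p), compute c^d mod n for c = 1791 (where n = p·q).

m₁ = c^(d_p) mod p: c ≡ 11 (mod 89), and 11^59 mod 89 = 44.
m₂ = c^(d_q) mod q: c ≡ 48 (mod 83), and 48^55 mod 83 = 21.
h = q_inv·(m₁ − m₂) mod p = 74·(44 − 21) mod 89 = 11.
m = m₂ + h·q = 21 + 11·83 = 934.

934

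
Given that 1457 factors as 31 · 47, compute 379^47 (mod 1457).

1413

Mod 31: 379 ≡ 7; by Fermat, exponent reduces to 47 mod 30 = 17; 7^17 ≡ 18 (mod 31).
Mod 47: 379 ≡ 3; by Fermat, exponent reduces to 47 mod 46 = 1; 3^1 ≡ 3 (mod 47).
Combine by CRT: x ≡ 18 (mod 31), x ≡ 3 (mod 47) ⇒ x ≡ 1413 (mod 1457).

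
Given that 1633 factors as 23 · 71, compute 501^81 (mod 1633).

50

Mod 23: 501 ≡ 18; by Fermat, exponent reduces to 81 mod 22 = 15; 18^15 ≡ 4 (mod 23).
Mod 71: 501 ≡ 4; by Fermat, exponent reduces to 81 mod 70 = 11; 4^11 ≡ 50 (mod 71).
Combine by CRT: x ≡ 4 (mod 23), x ≡ 50 (mod 71) ⇒ x ≡ 50 (mod 1633).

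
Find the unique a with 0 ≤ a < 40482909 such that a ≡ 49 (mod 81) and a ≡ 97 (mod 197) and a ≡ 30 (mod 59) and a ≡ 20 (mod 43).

18301594

The moduli are pairwise coprime; N = 81·197·59·43 = 40482909.
N/81 = 499789; 499789 ≡ 19 (mod 81); 19·64 ≡ 1, so inverse 64.
N/197 = 205497; 205497 ≡ 26 (mod 197); 26·144 ≡ 1, so inverse 144.
N/59 = 686151; 686151 ≡ 40 (mod 59); 40·31 ≡ 1, so inverse 31.
N/43 = 941463; 941463 ≡ 21 (mod 43); 21·41 ≡ 1, so inverse 41.
a ≡ 49·499789·64 + 97·205497·144 + 30·686151·31 + 20·941463·41 = 5847840490.
5847840490 mod 40482909 = 18301594.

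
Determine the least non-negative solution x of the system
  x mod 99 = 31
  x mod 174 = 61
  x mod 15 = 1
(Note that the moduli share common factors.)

21811

Combine the congruences pairwise.
gcd(99, 174) = 3 and 3 | (61 − 31), so the pair is consistent; merging gives x ≡ 4585 (mod 5742), where 5742 = lcm(99, 174).
gcd(5742, 15) = 3 and 3 | (1 − 4585), so the pair is consistent; merging gives x ≡ 21811 (mod 28710), where 28710 = lcm(5742, 15).
The solution is unique modulo lcm(99, 174, 15) = 28710.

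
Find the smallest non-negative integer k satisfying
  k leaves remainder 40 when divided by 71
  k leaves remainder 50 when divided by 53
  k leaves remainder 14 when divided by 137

487597

Combine the congruences pairwise.
From k ≡ 40 (mod 71) write k = 40 + 71t. Substituting into k ≡ 50 (mod 53) gives 71t ≡ 10 (mod 53), and since 18⁻¹ ≡ 3 (mod 53), t ≡ 30. Hence k ≡ 40 + 71·30 = 2170 (mod 3763).
From k ≡ 2170 (mod 3763) write k = 2170 + 3763t. Substituting into k ≡ 14 (mod 137) gives 3763t ≡ 36 (mod 137), and since 64⁻¹ ≡ 15 (mod 137), t ≡ 129. Hence k ≡ 2170 + 3763·129 = 487597 (mod 515531).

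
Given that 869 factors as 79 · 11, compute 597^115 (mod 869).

397

Mod 79: 597 ≡ 44; by Fermat, exponent reduces to 115 mod 78 = 37; 44^37 ≡ 2 (mod 79).
Mod 11: 597 ≡ 3; by Fermat, exponent reduces to 115 mod 10 = 5; 3^5 ≡ 1 (mod 11).
Combine by CRT: x ≡ 2 (mod 79), x ≡ 1 (mod 11) ⇒ x ≡ 397 (mod 869).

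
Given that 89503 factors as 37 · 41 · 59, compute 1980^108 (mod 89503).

64270

Mod 37: 1980 ≡ 19; since 36 | 108, by Fermat 19^108 ≡ 1 (mod 37).
Mod 41: 1980 ≡ 12; by Fermat, exponent reduces to 108 mod 40 = 28; 12^28 ≡ 23 (mod 41).
Mod 59: 1980 ≡ 33; by Fermat, exponent reduces to 108 mod 58 = 50; 33^50 ≡ 19 (mod 59).
Combine by CRT: x ≡ 1 (mod 37), x ≡ 23 (mod 41), x ≡ 19 (mod 59) ⇒ x ≡ 64270 (mod 89503).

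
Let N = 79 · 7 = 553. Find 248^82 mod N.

Mod 79: 248 ≡ 11; by Fermat, exponent reduces to 82 mod 78 = 4; 11^4 ≡ 26 (mod 79).
Mod 7: 248 ≡ 3; by Fermat, exponent reduces to 82 mod 6 = 4; 3^4 ≡ 4 (mod 7).
Combine by CRT: x ≡ 26 (mod 79), x ≡ 4 (mod 7) ⇒ x ≡ 263 (mod 553).

263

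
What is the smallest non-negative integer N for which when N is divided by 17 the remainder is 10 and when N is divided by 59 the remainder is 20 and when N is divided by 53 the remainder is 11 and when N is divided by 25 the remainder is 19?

The moduli are pairwise coprime; M = 17·59·53·25 = 1328975.
M/17 = 78175; 78175 ≡ 9 (mod 17); 9·2 ≡ 1, so inverse 2.
M/59 = 22525; 22525 ≡ 46 (mod 59); 46·9 ≡ 1, so inverse 9.
M/53 = 25075; 25075 ≡ 6 (mod 53); 6·9 ≡ 1, so inverse 9.
M/25 = 53159; 53159 ≡ 9 (mod 25); 9·14 ≡ 1, so inverse 14.
N ≡ 10·78175·2 + 20·22525·9 + 11·25075·9 + 19·53159·14 = 22240719.
22240719 mod 1328975 = 977119.

977119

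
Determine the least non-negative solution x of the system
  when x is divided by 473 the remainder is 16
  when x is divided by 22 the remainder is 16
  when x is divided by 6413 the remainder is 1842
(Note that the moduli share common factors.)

348144

gcd(473, 22) = 11 and 11 | (16 − 16), so the pair is consistent; merging gives x ≡ 16 (mod 946), where 946 = lcm(473, 22).
gcd(946, 6413) = 11 and 11 | (1842 − 16), so the pair is consistent; merging gives x ≡ 348144 (mod 551518), where 551518 = lcm(946, 6413).
The solution is unique modulo lcm(473, 22, 6413) = 551518.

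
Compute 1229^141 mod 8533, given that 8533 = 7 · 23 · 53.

4390

Mod 7: 1229 ≡ 4; by Fermat, exponent reduces to 141 mod 6 = 3; 4^3 ≡ 1 (mod 7).
Mod 23: 1229 ≡ 10; by Fermat, exponent reduces to 141 mod 22 = 9; 10^9 ≡ 20 (mod 23).
Mod 53: 1229 ≡ 10; by Fermat, exponent reduces to 141 mod 52 = 37; 10^37 ≡ 44 (mod 53).
Combine by CRT: x ≡ 1 (mod 7), x ≡ 20 (mod 23), x ≡ 44 (mod 53) ⇒ x ≡ 4390 (mod 8533).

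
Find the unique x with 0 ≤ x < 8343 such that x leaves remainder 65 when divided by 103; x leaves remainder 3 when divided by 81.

From x ≡ 65 (mod 103) write x = 65 + 103t. Substituting into x ≡ 3 (mod 81) gives 103t ≡ 19 (mod 81), and since 22⁻¹ ≡ 70 (mod 81), t ≡ 34. Hence x ≡ 65 + 103·34 = 3567 (mod 8343).

3567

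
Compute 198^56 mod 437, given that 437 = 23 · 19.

Mod 23: 198 ≡ 14; by Fermat, exponent reduces to 56 mod 22 = 12; 14^12 ≡ 9 (mod 23).
Mod 19: 198 ≡ 8; by Fermat, exponent reduces to 56 mod 18 = 2; 8^2 ≡ 7 (mod 19).
Combine by CRT: x ≡ 9 (mod 23), x ≡ 7 (mod 19) ⇒ x ≡ 216 (mod 437).

216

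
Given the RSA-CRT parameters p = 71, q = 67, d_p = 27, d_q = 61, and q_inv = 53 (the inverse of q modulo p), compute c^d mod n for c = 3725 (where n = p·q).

m₁ = c^(d_p) mod p: c ≡ 33 (mod 71), and 33^27 mod 71 = 61.
m₂ = c^(d_q) mod q: c ≡ 40 (mod 67), and 40^61 mod 67 = 24.
h = q_inv·(m₁ − m₂) mod p = 53·(61 − 24) mod 71 = 44.
m = m₂ + h·q = 24 + 44·67 = 2972.

2972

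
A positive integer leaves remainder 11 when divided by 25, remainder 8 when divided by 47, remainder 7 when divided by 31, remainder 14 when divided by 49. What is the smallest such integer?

686161

The moduli are pairwise coprime; N = 25·47·31·49 = 1784825.
N/25 = 71393; 71393 ≡ 18 (mod 25); 18·7 ≡ 1, so inverse 7.
N/47 = 37975; 37975 ≡ 46 (mod 47); 46·46 ≡ 1, so inverse 46.
N/31 = 57575; 57575 ≡ 8 (mod 31); 8·4 ≡ 1, so inverse 4.
N/49 = 36425; 36425 ≡ 18 (mod 49); 18·30 ≡ 1, so inverse 30.
t ≡ 11·71393·7 + 8·37975·46 + 7·57575·4 + 14·36425·30 = 36382661.
36382661 mod 1784825 = 686161.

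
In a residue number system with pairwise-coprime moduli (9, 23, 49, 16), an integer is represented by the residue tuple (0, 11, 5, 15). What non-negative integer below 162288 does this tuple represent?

99279

The moduli are pairwise coprime; N = 9·23·49·16 = 162288.
N/9 = 18032; 18032 ≡ 5 (mod 9); 5·2 ≡ 1, so inverse 2.
N/23 = 7056; 7056 ≡ 18 (mod 23); 18·9 ≡ 1, so inverse 9.
N/49 = 3312; 3312 ≡ 29 (mod 49); 29·22 ≡ 1, so inverse 22.
N/16 = 10143; 10143 ≡ 15 (mod 16); 15·15 ≡ 1, so inverse 15.
x ≡ 0·18032·2 + 11·7056·9 + 5·3312·22 + 15·10143·15 = 3345039.
3345039 mod 162288 = 99279.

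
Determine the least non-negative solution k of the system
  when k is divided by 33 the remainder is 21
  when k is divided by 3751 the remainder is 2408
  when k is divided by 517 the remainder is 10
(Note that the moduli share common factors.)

433773

gcd(33, 3751) = 11 and 11 | (2408 − 21), so the pair is consistent; merging gives k ≡ 6159 (mod 11253), where 11253 = lcm(33, 3751).
gcd(11253, 517) = 11 and 11 | (10 − 6159), so the pair is consistent; merging gives k ≡ 433773 (mod 528891), where 528891 = lcm(11253, 517).
The solution is unique modulo lcm(33, 3751, 517) = 528891.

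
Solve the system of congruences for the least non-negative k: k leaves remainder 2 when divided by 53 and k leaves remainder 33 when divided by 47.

Combine the congruences pairwise.
From k ≡ 2 (mod 53) write k = 2 + 53t. Substituting into k ≡ 33 (mod 47) gives 53t ≡ 31 (mod 47), and since 6⁻¹ ≡ 8 (mod 47), t ≡ 13. Hence k ≡ 2 + 53·13 = 691 (mod 2491).

691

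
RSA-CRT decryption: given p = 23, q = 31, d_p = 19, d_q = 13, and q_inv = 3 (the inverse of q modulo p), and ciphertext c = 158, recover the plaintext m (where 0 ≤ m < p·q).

m₁ = c^(d_p) mod p: c ≡ 20 (mod 23), and 20^19 mod 23 = 17.
m₂ = c^(d_q) mod q: c ≡ 3 (mod 31), and 3^13 mod 31 = 24.
h = q_inv·(m₁ − m₂) mod p = 3·(17 − 24) mod 23 = 2.
m = m₂ + h·q = 24 + 2·31 = 86.

86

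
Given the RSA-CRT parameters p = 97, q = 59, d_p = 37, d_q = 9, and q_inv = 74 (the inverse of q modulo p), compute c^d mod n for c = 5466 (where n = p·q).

5377

m₁ = c^(d_p) mod p: c ≡ 34 (mod 97), and 34^37 mod 97 = 42.
m₂ = c^(d_q) mod q: c ≡ 38 (mod 59), and 38^9 mod 59 = 8.
h = q_inv·(m₁ − m₂) mod p = 74·(42 − 8) mod 97 = 91.
m = m₂ + h·q = 8 + 91·59 = 5377.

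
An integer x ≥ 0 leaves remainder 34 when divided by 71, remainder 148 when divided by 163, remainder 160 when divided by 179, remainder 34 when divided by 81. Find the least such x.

The moduli are pairwise coprime; N = 71·163·179·81 = 167796927.
N/71 = 2363337; 2363337 ≡ 31 (mod 71); 31·55 ≡ 1, so inverse 55.
N/163 = 1029429; 1029429 ≡ 84 (mod 163); 84·33 ≡ 1, so inverse 33.
N/179 = 937413; 937413 ≡ 169 (mod 179); 169·161 ≡ 1, so inverse 161.
N/81 = 2071567; 2071567 ≡ 73 (mod 81); 73·10 ≡ 1, so inverse 10.
x ≡ 34·2363337·55 + 148·1029429·33 + 160·937413·161 + 34·2071567·10 = 34299263086.
34299263086 mod 167796927 = 68689978.

68689978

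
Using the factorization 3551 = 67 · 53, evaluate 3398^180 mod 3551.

Mod 67: 3398 ≡ 48; by Fermat, exponent reduces to 180 mod 66 = 48; 48^48 ≡ 40 (mod 67).
Mod 53: 3398 ≡ 6; by Fermat, exponent reduces to 180 mod 52 = 24; 6^24 ≡ 28 (mod 53).
Combine by CRT: x ≡ 40 (mod 67), x ≡ 28 (mod 53) ⇒ x ≡ 2519 (mod 3551).

2519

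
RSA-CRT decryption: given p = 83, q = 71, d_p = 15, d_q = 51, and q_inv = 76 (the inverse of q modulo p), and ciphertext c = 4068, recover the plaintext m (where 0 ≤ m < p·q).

3404

m₁ = c^(d_p) mod p: c ≡ 1 (mod 83), and 1^15 mod 83 = 1.
m₂ = c^(d_q) mod q: c ≡ 21 (mod 71), and 21^51 mod 71 = 67.
h = q_inv·(m₁ − m₂) mod p = 76·(1 − 67) mod 83 = 47.
m = m₂ + h·q = 67 + 47·71 = 3404.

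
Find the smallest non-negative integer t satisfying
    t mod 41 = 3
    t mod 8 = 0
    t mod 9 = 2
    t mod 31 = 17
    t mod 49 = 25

From t ≡ 3 (mod 41) write t = 3 + 41s. Substituting into t ≡ 0 (mod 8) gives 41s ≡ 5 (mod 8), and since 1⁻¹ ≡ 1 (mod 8), s ≡ 5. Hence t ≡ 3 + 41·5 = 208 (mod 328).
From t ≡ 208 (mod 328) write t = 208 + 328s. Substituting into t ≡ 2 (mod 9) gives 328s ≡ 1 (mod 9), and since 4⁻¹ ≡ 7 (mod 9), s ≡ 7. Hence t ≡ 208 + 328·7 = 2504 (mod 2952).
From t ≡ 2504 (mod 2952) write t = 2504 + 2952s. Substituting into t ≡ 17 (mod 31) gives 2952s ≡ 24 (mod 31), and since 7⁻¹ ≡ 9 (mod 31), s ≡ 30. Hence t ≡ 2504 + 2952·30 = 91064 (mod 91512).
From t ≡ 91064 (mod 91512) write t = 91064 + 91512s. Substituting into t ≡ 25 (mod 49) gives 91512s ≡ 3 (mod 49), and since 29⁻¹ ≡ 22 (mod 49), s ≡ 17. Hence t ≡ 91064 + 91512·17 = 1646768 (mod 4484088).

1646768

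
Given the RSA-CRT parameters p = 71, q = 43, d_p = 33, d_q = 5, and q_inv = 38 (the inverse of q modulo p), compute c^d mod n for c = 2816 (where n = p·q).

m₁ = c^(d_p) mod p: c ≡ 47 (mod 71), and 47^33 mod 71 = 62.
m₂ = c^(d_q) mod q: c ≡ 21 (mod 43), and 21^5 mod 43 = 4.
h = q_inv·(m₁ − m₂) mod p = 38·(62 − 4) mod 71 = 3.
m = m₂ + h·q = 4 + 3·43 = 133.

133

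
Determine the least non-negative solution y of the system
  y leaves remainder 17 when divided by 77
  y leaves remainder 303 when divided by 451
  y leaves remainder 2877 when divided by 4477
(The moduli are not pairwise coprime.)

gcd(77, 451) = 11 and 11 | (303 − 17), so the pair is consistent; merging gives y ≡ 2558 (mod 3157), where 3157 = lcm(77, 451).
gcd(3157, 4477) = 11 and 11 | (2877 − 2558), so the pair is consistent; merging gives y ≡ 719197 (mod 1284899), where 1284899 = lcm(3157, 4477).
The solution is unique modulo lcm(77, 451, 4477) = 1284899.

719197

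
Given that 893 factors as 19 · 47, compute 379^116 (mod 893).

Mod 19: 379 ≡ 18; by Fermat, exponent reduces to 116 mod 18 = 8; 18^8 ≡ 1 (mod 19).
Mod 47: 379 ≡ 3; by Fermat, exponent reduces to 116 mod 46 = 24; 3^24 ≡ 3 (mod 47).
Combine by CRT: x ≡ 1 (mod 19), x ≡ 3 (mod 47) ⇒ x ≡ 191 (mod 893).

191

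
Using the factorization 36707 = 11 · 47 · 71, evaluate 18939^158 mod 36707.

Mod 11: 18939 ≡ 8; by Fermat, exponent reduces to 158 mod 10 = 8; 8^8 ≡ 5 (mod 11).
Mod 47: 18939 ≡ 45; by Fermat, exponent reduces to 158 mod 46 = 20; 45^20 ≡ 6 (mod 47).
Mod 71: 18939 ≡ 53; by Fermat, exponent reduces to 158 mod 70 = 18; 53^18 ≡ 36 (mod 71).
Combine by CRT: x ≡ 5 (mod 11), x ≡ 6 (mod 47), x ≡ 36 (mod 71) ⇒ x ≡ 9124 (mod 36707).

9124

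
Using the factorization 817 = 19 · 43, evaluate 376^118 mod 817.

Mod 19: 376 ≡ 15; by Fermat, exponent reduces to 118 mod 18 = 10; 15^10 ≡ 4 (mod 19).
Mod 43: 376 ≡ 32; by Fermat, exponent reduces to 118 mod 42 = 34; 32^34 ≡ 4 (mod 43).
Combine by CRT: x ≡ 4 (mod 19), x ≡ 4 (mod 43) ⇒ x ≡ 4 (mod 817).

4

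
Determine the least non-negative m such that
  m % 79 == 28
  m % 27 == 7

Combine the congruences pairwise.
From m ≡ 28 (mod 79) write m = 28 + 79t. Substituting into m ≡ 7 (mod 27) gives 79t ≡ 6 (mod 27), and since 25⁻¹ ≡ 13 (mod 27), t ≡ 24. Hence m ≡ 28 + 79·24 = 1924 (mod 2133).

1924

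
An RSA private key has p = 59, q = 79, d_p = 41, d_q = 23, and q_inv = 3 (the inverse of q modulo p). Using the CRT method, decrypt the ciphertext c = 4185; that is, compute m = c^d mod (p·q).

m₁ = c^(d_p) mod p: c ≡ 55 (mod 59), and 55^41 mod 59 = 24.
m₂ = c^(d_q) mod q: c ≡ 77 (mod 79), and 77^23 mod 79 = 7.
h = q_inv·(m₁ − m₂) mod p = 3·(24 − 7) mod 59 = 51.
m = m₂ + h·q = 7 + 51·79 = 4036.

4036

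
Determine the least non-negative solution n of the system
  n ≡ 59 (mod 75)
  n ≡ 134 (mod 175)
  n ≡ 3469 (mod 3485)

Combine the congruences pairwise.
gcd(75, 175) = 25 and 25 | (134 − 59), so the pair is consistent; merging gives n ≡ 134 (mod 525), where 525 = lcm(75, 175).
gcd(525, 3485) = 5 and 5 | (3469 − 134), so the pair is consistent; merging gives n ≡ 209084 (mod 365925), where 365925 = lcm(525, 3485).
The solution is unique modulo lcm(75, 175, 3485) = 365925.

209084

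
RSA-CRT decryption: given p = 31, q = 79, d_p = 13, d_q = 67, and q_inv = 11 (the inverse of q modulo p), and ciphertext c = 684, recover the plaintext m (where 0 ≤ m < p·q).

1124

m₁ = c^(d_p) mod p: c ≡ 2 (mod 31), and 2^13 mod 31 = 8.
m₂ = c^(d_q) mod q: c ≡ 52 (mod 79), and 52^67 mod 79 = 18.
h = q_inv·(m₁ − m₂) mod p = 11·(8 − 18) mod 31 = 14.
m = m₂ + h·q = 18 + 14·79 = 1124.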